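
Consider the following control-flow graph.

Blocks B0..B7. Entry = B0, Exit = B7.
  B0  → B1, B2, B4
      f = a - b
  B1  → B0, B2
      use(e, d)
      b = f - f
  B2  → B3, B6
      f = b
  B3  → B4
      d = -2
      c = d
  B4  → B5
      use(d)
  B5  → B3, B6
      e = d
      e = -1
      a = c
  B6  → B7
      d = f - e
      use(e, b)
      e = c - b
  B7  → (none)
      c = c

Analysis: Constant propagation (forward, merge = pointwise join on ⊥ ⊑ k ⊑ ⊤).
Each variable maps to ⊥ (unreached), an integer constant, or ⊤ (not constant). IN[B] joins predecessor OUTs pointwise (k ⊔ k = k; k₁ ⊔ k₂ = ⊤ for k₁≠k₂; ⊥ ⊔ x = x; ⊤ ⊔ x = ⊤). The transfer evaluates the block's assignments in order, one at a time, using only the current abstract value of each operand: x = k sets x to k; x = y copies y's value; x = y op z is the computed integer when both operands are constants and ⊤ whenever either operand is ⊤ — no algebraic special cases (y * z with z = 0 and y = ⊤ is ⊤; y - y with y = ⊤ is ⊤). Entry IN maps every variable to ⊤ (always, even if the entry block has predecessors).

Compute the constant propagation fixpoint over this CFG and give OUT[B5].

Fixpoint table:
  B0: | IN=(all ⊤) | OUT=(all ⊤)
  B1: | IN=(all ⊤) | OUT=(all ⊤)
  B2: | IN=(all ⊤) | OUT=(all ⊤)
  B3: | IN=(all ⊤) | OUT={c:-2, d:-2; rest ⊤}
  B4: | IN=(all ⊤) | OUT=(all ⊤)
  B5: | IN=(all ⊤) | OUT={e:-1; rest ⊤}
  B6: | IN=(all ⊤) | OUT=(all ⊤)
  B7: | IN=(all ⊤) | OUT=(all ⊤)

Merge at B5: IN[B5] = OUT[B4] = {a: ⊤, b: ⊤, c: ⊤, d: ⊤, e: ⊤, f: ⊤}
Applying B5's transfer function to that IN value gives OUT[B5] (row B5 above).

Answer: {a: ⊤, b: ⊤, c: ⊤, d: ⊤, e: -1, f: ⊤}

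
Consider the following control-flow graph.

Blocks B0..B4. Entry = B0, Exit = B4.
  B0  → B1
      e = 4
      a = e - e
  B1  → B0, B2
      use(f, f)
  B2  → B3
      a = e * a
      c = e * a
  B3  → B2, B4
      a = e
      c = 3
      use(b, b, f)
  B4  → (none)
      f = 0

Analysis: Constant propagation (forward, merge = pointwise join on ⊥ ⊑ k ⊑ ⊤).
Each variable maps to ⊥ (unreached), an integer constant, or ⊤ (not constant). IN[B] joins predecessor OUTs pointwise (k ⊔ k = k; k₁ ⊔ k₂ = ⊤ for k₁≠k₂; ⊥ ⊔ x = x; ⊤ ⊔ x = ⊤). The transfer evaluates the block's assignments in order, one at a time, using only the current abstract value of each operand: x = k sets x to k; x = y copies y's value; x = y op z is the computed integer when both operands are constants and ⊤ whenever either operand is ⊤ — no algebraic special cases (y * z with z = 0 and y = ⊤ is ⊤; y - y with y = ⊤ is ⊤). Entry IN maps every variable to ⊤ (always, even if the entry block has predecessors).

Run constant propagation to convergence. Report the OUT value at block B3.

Answer: {a: 4, b: ⊤, c: 3, d: ⊤, e: 4, f: ⊤}

Working:
Per-block solution:
  B0: | IN=(all ⊤) | OUT={a:0, e:4; rest ⊤}
  B1: | IN={a:0, e:4; rest ⊤} | OUT={a:0, e:4; rest ⊤}
  B2: | IN={e:4; rest ⊤} | OUT={e:4; rest ⊤}
  B3: | IN={e:4; rest ⊤} | OUT={a:4, c:3, e:4; rest ⊤}
  B4: | IN={a:4, c:3, e:4; rest ⊤} | OUT={a:4, c:3, e:4, f:0; rest ⊤}

Merge at B3: IN[B3] = OUT[B2] = {a: ⊤, b: ⊤, c: ⊤, d: ⊤, e: 4, f: ⊤}
Applying B3's transfer function to that IN value gives OUT[B3] (row B3 above).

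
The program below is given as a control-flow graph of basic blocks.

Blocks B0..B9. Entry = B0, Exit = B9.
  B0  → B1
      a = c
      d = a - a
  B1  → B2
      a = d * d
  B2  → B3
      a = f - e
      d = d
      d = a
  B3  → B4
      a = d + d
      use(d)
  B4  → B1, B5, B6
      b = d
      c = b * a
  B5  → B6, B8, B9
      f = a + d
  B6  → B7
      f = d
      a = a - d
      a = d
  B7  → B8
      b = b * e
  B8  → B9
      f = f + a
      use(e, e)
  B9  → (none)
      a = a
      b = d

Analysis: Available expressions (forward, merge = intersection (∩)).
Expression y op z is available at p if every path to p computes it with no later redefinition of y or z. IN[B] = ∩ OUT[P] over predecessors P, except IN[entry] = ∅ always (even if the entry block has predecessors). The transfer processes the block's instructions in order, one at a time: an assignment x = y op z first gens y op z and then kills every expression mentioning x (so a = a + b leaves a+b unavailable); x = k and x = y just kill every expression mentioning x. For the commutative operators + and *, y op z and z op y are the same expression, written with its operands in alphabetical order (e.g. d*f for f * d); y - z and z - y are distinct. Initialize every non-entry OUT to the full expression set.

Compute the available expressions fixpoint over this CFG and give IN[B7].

Converged values:
  B0: | IN={} | OUT={a-a}
  B1: | IN={} | OUT={d*d}
  B2: | IN={d*d} | OUT={f-e}
  B3: | IN={f-e} | OUT={d+d, f-e}
  B4: | IN={d+d, f-e} | OUT={a*b, d+d, f-e}
  B5: | IN={a*b, d+d, f-e} | OUT={a*b, a+d, d+d}
  B6: | IN={a*b, d+d} | OUT={d+d}
  B7: | IN={d+d} | OUT={d+d}
  B8: | IN={d+d} | OUT={d+d}
  B9: | IN={d+d} | OUT={d+d}

Merge at B7: IN[B7] = OUT[B6] = {d+d}

Answer: {d+d}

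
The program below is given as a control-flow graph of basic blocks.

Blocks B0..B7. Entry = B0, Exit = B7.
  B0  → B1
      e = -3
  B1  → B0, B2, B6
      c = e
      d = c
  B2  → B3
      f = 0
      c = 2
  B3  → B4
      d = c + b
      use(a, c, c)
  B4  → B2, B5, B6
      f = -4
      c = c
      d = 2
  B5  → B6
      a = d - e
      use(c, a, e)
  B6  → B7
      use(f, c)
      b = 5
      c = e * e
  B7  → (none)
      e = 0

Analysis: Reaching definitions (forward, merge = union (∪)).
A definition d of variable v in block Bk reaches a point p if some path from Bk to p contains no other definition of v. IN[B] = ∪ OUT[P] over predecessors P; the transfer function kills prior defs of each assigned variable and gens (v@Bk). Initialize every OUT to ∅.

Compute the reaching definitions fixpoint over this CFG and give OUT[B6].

Answer: {a@B5, b@B6, c@B6, d@B1, d@B4, e@B0, f@B4}

Working:
Per-block solution:
  B0:  IN={c@B1, d@B1, e@B0}  OUT={c@B1, d@B1, e@B0}
  B1:  IN={c@B1, d@B1, e@B0}  OUT={c@B1, d@B1, e@B0}
  B2:  IN={c@B1, c@B4, d@B1, d@B4, e@B0, f@B4}  OUT={c@B2, d@B1, d@B4, e@B0, f@B2}
  B3:  IN={c@B2, d@B1, d@B4, e@B0, f@B2}  OUT={c@B2, d@B3, e@B0, f@B2}
  B4:  IN={c@B2, d@B3, e@B0, f@B2}  OUT={c@B4, d@B4, e@B0, f@B4}
  B5:  IN={c@B4, d@B4, e@B0, f@B4}  OUT={a@B5, c@B4, d@B4, e@B0, f@B4}
  B6:  IN={a@B5, c@B1, c@B4, d@B1, d@B4, e@B0, f@B4}  OUT={a@B5, b@B6, c@B6, d@B1, d@B4, e@B0, f@B4}
  B7:  IN={a@B5, b@B6, c@B6, d@B1, d@B4, e@B0, f@B4}  OUT={a@B5, b@B6, c@B6, d@B1, d@B4, e@B7, f@B4}

Merge at B6: IN[B6] = OUT[B1] ⊔ OUT[B4] ⊔ OUT[B5] = {a@B5, c@B1, c@B4, d@B1, d@B4, e@B0, f@B4}
Applying B6's transfer function to that IN value gives OUT[B6] (row B6 above).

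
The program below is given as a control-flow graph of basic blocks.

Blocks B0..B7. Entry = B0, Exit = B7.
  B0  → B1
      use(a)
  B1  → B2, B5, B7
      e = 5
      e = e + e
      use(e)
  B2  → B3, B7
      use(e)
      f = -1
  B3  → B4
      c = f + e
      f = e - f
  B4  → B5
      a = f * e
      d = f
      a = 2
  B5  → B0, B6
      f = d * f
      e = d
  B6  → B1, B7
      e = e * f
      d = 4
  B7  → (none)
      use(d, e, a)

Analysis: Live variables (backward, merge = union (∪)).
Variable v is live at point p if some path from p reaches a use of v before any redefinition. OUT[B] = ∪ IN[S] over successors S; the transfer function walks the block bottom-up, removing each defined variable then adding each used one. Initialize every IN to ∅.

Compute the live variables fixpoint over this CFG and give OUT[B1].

Converged values:
  B0: | IN={a, d, f} | OUT={a, d, f}
  B1: | IN={a, d, f} | OUT={a, d, e, f}
  B2: | IN={a, d, e} | OUT={a, d, e, f}
  B3: | IN={e, f} | OUT={e, f}
  B4: | IN={e, f} | OUT={a, d, f}
  B5: | IN={a, d, f} | OUT={a, d, e, f}
  B6: | IN={a, e, f} | OUT={a, d, e, f}
  B7: | IN={a, d, e} | OUT={}

Merge at B1: OUT[B1] = IN[B2] ⊔ IN[B5] ⊔ IN[B7] = {a, d, e, f}

Answer: {a, d, e, f}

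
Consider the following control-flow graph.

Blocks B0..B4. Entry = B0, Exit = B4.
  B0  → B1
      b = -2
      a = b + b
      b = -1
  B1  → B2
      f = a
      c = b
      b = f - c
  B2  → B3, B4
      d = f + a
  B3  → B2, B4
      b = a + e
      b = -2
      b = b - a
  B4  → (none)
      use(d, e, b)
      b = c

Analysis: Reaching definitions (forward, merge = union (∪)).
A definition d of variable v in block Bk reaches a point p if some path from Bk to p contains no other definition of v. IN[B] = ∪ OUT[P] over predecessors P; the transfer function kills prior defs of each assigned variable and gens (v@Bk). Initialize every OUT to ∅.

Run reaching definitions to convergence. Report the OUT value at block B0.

Per-block solution:
  B0:  IN={}  OUT={a@B0, b@B0}
  B1:  IN={a@B0, b@B0}  OUT={a@B0, b@B1, c@B1, f@B1}
  B2:  IN={a@B0, b@B1, b@B3, c@B1, d@B2, f@B1}  OUT={a@B0, b@B1, b@B3, c@B1, d@B2, f@B1}
  B3:  IN={a@B0, b@B1, b@B3, c@B1, d@B2, f@B1}  OUT={a@B0, b@B3, c@B1, d@B2, f@B1}
  B4:  IN={a@B0, b@B1, b@B3, c@B1, d@B2, f@B1}  OUT={a@B0, b@B4, c@B1, d@B2, f@B1}

B0 is the boundary node: IN[B0] = {}
Applying B0's transfer function to that IN value gives OUT[B0] (row B0 above).

Answer: {a@B0, b@B0}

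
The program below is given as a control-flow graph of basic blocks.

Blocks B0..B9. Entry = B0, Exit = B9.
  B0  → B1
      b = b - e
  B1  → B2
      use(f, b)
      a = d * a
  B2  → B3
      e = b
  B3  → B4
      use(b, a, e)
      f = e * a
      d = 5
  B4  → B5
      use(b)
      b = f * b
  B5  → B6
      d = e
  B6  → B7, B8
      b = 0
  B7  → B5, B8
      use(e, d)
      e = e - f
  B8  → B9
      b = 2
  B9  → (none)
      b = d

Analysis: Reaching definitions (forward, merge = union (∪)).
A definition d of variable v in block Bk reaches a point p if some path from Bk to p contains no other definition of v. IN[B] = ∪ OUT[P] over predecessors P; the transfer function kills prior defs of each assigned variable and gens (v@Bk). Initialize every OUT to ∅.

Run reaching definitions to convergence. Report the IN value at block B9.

Answer: {a@B1, b@B8, d@B5, e@B2, e@B7, f@B3}

Derivation:
Per-block solution:
  B0:   IN={}   OUT={b@B0}
  B1:   IN={b@B0}   OUT={a@B1, b@B0}
  B2:   IN={a@B1, b@B0}   OUT={a@B1, b@B0, e@B2}
  B3:   IN={a@B1, b@B0, e@B2}   OUT={a@B1, b@B0, d@B3, e@B2, f@B3}
  B4:   IN={a@B1, b@B0, d@B3, e@B2, f@B3}   OUT={a@B1, b@B4, d@B3, e@B2, f@B3}
  B5:   IN={a@B1, b@B4, b@B6, d@B3, d@B5, e@B2, e@B7, f@B3}   OUT={a@B1, b@B4, b@B6, d@B5, e@B2, e@B7, f@B3}
  B6:   IN={a@B1, b@B4, b@B6, d@B5, e@B2, e@B7, f@B3}   OUT={a@B1, b@B6, d@B5, e@B2, e@B7, f@B3}
  B7:   IN={a@B1, b@B6, d@B5, e@B2, e@B7, f@B3}   OUT={a@B1, b@B6, d@B5, e@B7, f@B3}
  B8:   IN={a@B1, b@B6, d@B5, e@B2, e@B7, f@B3}   OUT={a@B1, b@B8, d@B5, e@B2, e@B7, f@B3}
  B9:   IN={a@B1, b@B8, d@B5, e@B2, e@B7, f@B3}   OUT={a@B1, b@B9, d@B5, e@B2, e@B7, f@B3}

Merge at B9: IN[B9] = OUT[B8] = {a@B1, b@B8, d@B5, e@B2, e@B7, f@B3}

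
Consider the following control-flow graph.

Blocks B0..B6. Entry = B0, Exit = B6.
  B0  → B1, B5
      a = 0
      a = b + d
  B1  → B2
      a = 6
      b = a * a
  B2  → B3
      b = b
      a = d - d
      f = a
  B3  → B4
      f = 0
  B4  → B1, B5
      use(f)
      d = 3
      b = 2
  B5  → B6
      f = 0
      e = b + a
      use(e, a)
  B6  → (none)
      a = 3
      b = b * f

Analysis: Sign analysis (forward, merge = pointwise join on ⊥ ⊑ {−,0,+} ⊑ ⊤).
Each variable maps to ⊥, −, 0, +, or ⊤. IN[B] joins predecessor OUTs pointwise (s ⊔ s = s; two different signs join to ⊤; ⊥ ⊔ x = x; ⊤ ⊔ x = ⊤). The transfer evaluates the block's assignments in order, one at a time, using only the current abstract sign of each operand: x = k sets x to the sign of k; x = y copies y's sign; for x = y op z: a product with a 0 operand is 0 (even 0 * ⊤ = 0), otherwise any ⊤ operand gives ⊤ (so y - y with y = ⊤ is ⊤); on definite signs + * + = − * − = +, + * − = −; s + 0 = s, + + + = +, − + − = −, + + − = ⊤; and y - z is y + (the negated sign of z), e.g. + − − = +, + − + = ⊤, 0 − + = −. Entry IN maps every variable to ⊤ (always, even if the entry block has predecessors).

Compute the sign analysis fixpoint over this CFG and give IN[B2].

Answer: {a: +, b: +, c: ⊤, d: ⊤, e: ⊤, f: ⊤}

Trace:
Converged values:
  B0:   IN=(all ⊤)   OUT=(all ⊤)
  B1:   IN=(all ⊤)   OUT={a:+, b:+; rest ⊤}
  B2:   IN={a:+, b:+; rest ⊤}   OUT={b:+; rest ⊤}
  B3:   IN={b:+; rest ⊤}   OUT={b:+, f:0; rest ⊤}
  B4:   IN={b:+, f:0; rest ⊤}   OUT={b:+, d:+, f:0; rest ⊤}
  B5:   IN=(all ⊤)   OUT={f:0; rest ⊤}
  B6:   IN={f:0; rest ⊤}   OUT={a:+, b:0, f:0; rest ⊤}

Merge at B2: IN[B2] = OUT[B1] = {a: +, b: +, c: ⊤, d: ⊤, e: ⊤, f: ⊤}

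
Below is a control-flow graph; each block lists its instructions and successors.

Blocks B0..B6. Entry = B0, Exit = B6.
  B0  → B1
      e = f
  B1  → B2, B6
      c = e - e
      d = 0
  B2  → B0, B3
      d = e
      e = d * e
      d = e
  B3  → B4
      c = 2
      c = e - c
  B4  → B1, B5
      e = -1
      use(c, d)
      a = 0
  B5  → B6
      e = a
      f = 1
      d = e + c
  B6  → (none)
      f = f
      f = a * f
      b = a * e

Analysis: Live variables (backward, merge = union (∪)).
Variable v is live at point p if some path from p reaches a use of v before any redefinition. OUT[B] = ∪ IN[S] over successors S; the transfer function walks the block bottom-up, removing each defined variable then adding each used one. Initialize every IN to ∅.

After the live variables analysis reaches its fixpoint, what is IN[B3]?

Answer: {d, e, f}

Trace:
Fixpoint table:
  B0:  IN={a, f}  OUT={a, e, f}
  B1:  IN={a, e, f}  OUT={a, e, f}
  B2:  IN={a, e, f}  OUT={a, d, e, f}
  B3:  IN={d, e, f}  OUT={c, d, f}
  B4:  IN={c, d, f}  OUT={a, c, e, f}
  B5:  IN={a, c}  OUT={a, e, f}
  B6:  IN={a, e, f}  OUT={}

Merge at B3: OUT[B3] = IN[B4] = {c, d, f}
Applying B3's transfer function to that OUT value gives IN[B3] (row B3 above).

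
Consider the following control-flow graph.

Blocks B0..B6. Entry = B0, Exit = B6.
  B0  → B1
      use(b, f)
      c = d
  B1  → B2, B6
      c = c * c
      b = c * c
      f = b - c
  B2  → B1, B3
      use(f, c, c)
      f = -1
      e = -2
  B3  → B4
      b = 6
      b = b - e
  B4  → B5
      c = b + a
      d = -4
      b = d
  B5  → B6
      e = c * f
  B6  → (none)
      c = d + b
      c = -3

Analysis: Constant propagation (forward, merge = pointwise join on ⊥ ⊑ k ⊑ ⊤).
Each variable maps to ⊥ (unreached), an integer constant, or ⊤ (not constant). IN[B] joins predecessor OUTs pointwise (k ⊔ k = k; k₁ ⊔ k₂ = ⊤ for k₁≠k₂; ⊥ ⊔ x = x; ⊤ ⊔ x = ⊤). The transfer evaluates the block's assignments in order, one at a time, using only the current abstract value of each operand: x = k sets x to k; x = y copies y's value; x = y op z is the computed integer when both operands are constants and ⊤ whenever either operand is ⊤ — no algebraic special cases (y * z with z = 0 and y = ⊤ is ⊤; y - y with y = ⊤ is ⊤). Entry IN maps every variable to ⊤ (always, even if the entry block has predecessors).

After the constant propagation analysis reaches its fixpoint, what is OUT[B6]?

Fixpoint table:
  B0: | IN=(all ⊤) | OUT=(all ⊤)
  B1: | IN=(all ⊤) | OUT=(all ⊤)
  B2: | IN=(all ⊤) | OUT={e:-2, f:-1; rest ⊤}
  B3: | IN={e:-2, f:-1; rest ⊤} | OUT={b:8, e:-2, f:-1; rest ⊤}
  B4: | IN={b:8, e:-2, f:-1; rest ⊤} | OUT={b:-4, d:-4, e:-2, f:-1; rest ⊤}
  B5: | IN={b:-4, d:-4, e:-2, f:-1; rest ⊤} | OUT={b:-4, d:-4, f:-1; rest ⊤}
  B6: | IN=(all ⊤) | OUT={c:-3; rest ⊤}

Merge at B6: IN[B6] = OUT[B1] ⊔ OUT[B5] = {a: ⊤, b: ⊤, c: ⊤, d: ⊤, e: ⊤, f: ⊤}
Applying B6's transfer function to that IN value gives OUT[B6] (row B6 above).

Answer: {a: ⊤, b: ⊤, c: -3, d: ⊤, e: ⊤, f: ⊤}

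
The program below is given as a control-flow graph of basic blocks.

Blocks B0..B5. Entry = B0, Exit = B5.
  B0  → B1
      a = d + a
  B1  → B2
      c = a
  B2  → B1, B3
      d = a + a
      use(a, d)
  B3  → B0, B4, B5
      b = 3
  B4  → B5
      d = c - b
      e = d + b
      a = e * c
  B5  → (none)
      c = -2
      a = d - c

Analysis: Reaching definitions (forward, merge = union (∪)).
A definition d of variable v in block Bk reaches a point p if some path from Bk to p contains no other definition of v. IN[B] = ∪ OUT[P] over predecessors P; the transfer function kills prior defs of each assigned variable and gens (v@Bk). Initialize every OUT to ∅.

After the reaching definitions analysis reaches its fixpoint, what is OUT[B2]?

Converged values:
  B0:  IN={a@B0, b@B3, c@B1, d@B2}  OUT={a@B0, b@B3, c@B1, d@B2}
  B1:  IN={a@B0, b@B3, c@B1, d@B2}  OUT={a@B0, b@B3, c@B1, d@B2}
  B2:  IN={a@B0, b@B3, c@B1, d@B2}  OUT={a@B0, b@B3, c@B1, d@B2}
  B3:  IN={a@B0, b@B3, c@B1, d@B2}  OUT={a@B0, b@B3, c@B1, d@B2}
  B4:  IN={a@B0, b@B3, c@B1, d@B2}  OUT={a@B4, b@B3, c@B1, d@B4, e@B4}
  B5:  IN={a@B0, a@B4, b@B3, c@B1, d@B2, d@B4, e@B4}  OUT={a@B5, b@B3, c@B5, d@B2, d@B4, e@B4}

Merge at B2: IN[B2] = OUT[B1] = {a@B0, b@B3, c@B1, d@B2}
Applying B2's transfer function to that IN value gives OUT[B2] (row B2 above).

Answer: {a@B0, b@B3, c@B1, d@B2}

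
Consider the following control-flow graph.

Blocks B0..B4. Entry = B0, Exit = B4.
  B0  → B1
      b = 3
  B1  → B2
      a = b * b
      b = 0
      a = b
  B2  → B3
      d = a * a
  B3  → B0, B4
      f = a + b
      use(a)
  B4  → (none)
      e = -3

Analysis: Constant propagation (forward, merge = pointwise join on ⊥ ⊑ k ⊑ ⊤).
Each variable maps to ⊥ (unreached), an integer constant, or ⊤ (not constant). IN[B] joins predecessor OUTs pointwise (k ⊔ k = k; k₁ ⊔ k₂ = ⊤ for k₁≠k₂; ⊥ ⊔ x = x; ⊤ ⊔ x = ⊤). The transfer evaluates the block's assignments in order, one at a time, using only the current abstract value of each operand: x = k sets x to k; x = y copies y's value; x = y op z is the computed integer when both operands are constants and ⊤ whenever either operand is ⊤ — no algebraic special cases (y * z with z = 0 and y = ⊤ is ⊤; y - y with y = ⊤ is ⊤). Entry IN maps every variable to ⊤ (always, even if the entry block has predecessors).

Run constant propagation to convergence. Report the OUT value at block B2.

Answer: {a: 0, b: 0, c: ⊤, d: 0, e: ⊤, f: ⊤}

Trace:
Fixpoint table:
  B0: | IN=(all ⊤) | OUT={b:3; rest ⊤}
  B1: | IN={b:3; rest ⊤} | OUT={a:0, b:0; rest ⊤}
  B2: | IN={a:0, b:0; rest ⊤} | OUT={a:0, b:0, d:0; rest ⊤}
  B3: | IN={a:0, b:0, d:0; rest ⊤} | OUT={a:0, b:0, d:0, f:0; rest ⊤}
  B4: | IN={a:0, b:0, d:0, f:0; rest ⊤} | OUT={a:0, b:0, d:0, e:-3, f:0; rest ⊤}

Merge at B2: IN[B2] = OUT[B1] = {a: 0, b: 0, c: ⊤, d: ⊤, e: ⊤, f: ⊤}
Applying B2's transfer function to that IN value gives OUT[B2] (row B2 above).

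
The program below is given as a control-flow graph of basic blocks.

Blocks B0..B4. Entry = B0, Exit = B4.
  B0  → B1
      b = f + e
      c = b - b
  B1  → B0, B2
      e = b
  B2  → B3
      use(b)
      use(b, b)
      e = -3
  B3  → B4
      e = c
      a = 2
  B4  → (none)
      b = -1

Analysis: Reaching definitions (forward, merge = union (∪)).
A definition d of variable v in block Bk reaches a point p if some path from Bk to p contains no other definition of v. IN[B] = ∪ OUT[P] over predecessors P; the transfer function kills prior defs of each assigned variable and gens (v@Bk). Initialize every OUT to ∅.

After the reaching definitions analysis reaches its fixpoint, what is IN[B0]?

Fixpoint table:
  B0:  IN={b@B0, c@B0, e@B1}  OUT={b@B0, c@B0, e@B1}
  B1:  IN={b@B0, c@B0, e@B1}  OUT={b@B0, c@B0, e@B1}
  B2:  IN={b@B0, c@B0, e@B1}  OUT={b@B0, c@B0, e@B2}
  B3:  IN={b@B0, c@B0, e@B2}  OUT={a@B3, b@B0, c@B0, e@B3}
  B4:  IN={a@B3, b@B0, c@B0, e@B3}  OUT={a@B3, b@B4, c@B0, e@B3}

Merge at B0 (entry node, so the boundary value {} is joined with the incoming edge(s)): IN[B0] = {} ⊔ OUT[B1] = {b@B0, c@B0, e@B1}

Answer: {b@B0, c@B0, e@B1}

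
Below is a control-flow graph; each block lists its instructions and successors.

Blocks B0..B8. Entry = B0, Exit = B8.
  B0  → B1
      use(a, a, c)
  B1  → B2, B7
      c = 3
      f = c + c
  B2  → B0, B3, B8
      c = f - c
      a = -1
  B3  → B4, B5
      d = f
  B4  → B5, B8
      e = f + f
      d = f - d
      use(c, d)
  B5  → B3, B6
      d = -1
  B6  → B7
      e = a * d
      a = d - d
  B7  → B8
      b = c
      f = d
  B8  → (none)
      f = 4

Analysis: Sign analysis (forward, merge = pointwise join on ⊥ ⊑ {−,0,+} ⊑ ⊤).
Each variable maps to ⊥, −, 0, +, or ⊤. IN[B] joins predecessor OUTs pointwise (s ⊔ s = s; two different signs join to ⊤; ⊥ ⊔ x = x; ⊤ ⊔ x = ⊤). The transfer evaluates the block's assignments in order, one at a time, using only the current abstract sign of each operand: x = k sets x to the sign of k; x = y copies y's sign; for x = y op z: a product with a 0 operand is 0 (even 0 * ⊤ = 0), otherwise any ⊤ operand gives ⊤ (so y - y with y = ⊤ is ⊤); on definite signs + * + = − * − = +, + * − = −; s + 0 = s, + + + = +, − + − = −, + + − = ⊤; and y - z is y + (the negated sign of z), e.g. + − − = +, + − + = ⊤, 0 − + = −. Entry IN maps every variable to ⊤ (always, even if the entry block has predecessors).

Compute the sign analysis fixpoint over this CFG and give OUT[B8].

Converged values:
  B0:   IN=(all ⊤)   OUT=(all ⊤)
  B1:   IN=(all ⊤)   OUT={c:+, f:+; rest ⊤}
  B2:   IN={c:+, f:+; rest ⊤}   OUT={a:-, f:+; rest ⊤}
  B3:   IN={a:-, f:+; rest ⊤}   OUT={a:-, d:+, f:+; rest ⊤}
  B4:   IN={a:-, d:+, f:+; rest ⊤}   OUT={a:-, e:+, f:+; rest ⊤}
  B5:   IN={a:-, f:+; rest ⊤}   OUT={a:-, d:-, f:+; rest ⊤}
  B6:   IN={a:-, d:-, f:+; rest ⊤}   OUT={d:-, e:+, f:+; rest ⊤}
  B7:   IN={f:+; rest ⊤}   OUT=(all ⊤)
  B8:   IN=(all ⊤)   OUT={f:+; rest ⊤}

Merge at B8: IN[B8] = OUT[B2] ⊔ OUT[B4] ⊔ OUT[B7] = {a: ⊤, b: ⊤, c: ⊤, d: ⊤, e: ⊤, f: ⊤}
Applying B8's transfer function to that IN value gives OUT[B8] (row B8 above).

Answer: {a: ⊤, b: ⊤, c: ⊤, d: ⊤, e: ⊤, f: +}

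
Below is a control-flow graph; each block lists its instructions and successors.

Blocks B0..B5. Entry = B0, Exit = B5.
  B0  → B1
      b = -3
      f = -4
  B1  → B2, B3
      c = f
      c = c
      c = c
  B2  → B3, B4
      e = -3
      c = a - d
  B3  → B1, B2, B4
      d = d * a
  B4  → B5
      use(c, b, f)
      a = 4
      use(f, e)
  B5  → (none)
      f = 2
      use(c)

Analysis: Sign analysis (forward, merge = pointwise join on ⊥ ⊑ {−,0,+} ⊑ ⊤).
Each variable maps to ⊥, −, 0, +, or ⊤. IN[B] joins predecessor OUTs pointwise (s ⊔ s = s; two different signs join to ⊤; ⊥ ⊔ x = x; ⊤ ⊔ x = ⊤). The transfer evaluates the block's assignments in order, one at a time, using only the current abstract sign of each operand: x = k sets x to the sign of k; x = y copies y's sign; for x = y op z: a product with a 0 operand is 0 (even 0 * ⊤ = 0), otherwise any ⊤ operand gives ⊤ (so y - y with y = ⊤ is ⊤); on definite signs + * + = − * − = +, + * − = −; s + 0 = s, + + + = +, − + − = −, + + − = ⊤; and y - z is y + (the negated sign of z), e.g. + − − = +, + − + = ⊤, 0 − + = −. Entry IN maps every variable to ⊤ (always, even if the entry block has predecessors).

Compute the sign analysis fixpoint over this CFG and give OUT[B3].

Converged values:
  B0:   IN=(all ⊤)   OUT={b:-, f:-; rest ⊤}
  B1:   IN={b:-, f:-; rest ⊤}   OUT={b:-, c:-, f:-; rest ⊤}
  B2:   IN={b:-, f:-; rest ⊤}   OUT={b:-, e:-, f:-; rest ⊤}
  B3:   IN={b:-, f:-; rest ⊤}   OUT={b:-, f:-; rest ⊤}
  B4:   IN={b:-, f:-; rest ⊤}   OUT={a:+, b:-, f:-; rest ⊤}
  B5:   IN={a:+, b:-, f:-; rest ⊤}   OUT={a:+, b:-, f:+; rest ⊤}

Merge at B3: IN[B3] = OUT[B1] ⊔ OUT[B2] = {a: ⊤, b: -, c: ⊤, d: ⊤, e: ⊤, f: -}
Applying B3's transfer function to that IN value gives OUT[B3] (row B3 above).

Answer: {a: ⊤, b: -, c: ⊤, d: ⊤, e: ⊤, f: -}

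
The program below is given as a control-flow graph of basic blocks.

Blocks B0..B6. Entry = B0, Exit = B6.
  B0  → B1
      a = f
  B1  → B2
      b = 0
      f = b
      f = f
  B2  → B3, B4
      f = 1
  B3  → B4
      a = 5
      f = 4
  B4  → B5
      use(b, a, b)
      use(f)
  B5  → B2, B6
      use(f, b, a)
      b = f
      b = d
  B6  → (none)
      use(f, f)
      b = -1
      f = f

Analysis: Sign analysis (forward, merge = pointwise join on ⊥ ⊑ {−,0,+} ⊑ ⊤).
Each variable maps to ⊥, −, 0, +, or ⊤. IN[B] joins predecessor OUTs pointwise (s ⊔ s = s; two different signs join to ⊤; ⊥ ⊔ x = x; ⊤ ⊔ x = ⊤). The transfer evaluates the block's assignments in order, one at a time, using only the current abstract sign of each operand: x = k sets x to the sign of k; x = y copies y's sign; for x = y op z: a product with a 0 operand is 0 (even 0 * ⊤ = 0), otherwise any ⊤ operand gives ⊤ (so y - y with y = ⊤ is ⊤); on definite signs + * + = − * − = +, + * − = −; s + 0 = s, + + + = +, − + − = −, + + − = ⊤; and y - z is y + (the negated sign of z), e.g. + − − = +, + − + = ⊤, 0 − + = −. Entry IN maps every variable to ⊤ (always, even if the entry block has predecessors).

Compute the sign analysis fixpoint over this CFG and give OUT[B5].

Fixpoint table:
  B0: | IN=(all ⊤) | OUT=(all ⊤)
  B1: | IN=(all ⊤) | OUT={b:0, f:0; rest ⊤}
  B2: | IN=(all ⊤) | OUT={f:+; rest ⊤}
  B3: | IN={f:+; rest ⊤} | OUT={a:+, f:+; rest ⊤}
  B4: | IN={f:+; rest ⊤} | OUT={f:+; rest ⊤}
  B5: | IN={f:+; rest ⊤} | OUT={f:+; rest ⊤}
  B6: | IN={f:+; rest ⊤} | OUT={b:-, f:+; rest ⊤}

Merge at B5: IN[B5] = OUT[B4] = {a: ⊤, b: ⊤, c: ⊤, d: ⊤, e: ⊤, f: +}
Applying B5's transfer function to that IN value gives OUT[B5] (row B5 above).

Answer: {a: ⊤, b: ⊤, c: ⊤, d: ⊤, e: ⊤, f: +}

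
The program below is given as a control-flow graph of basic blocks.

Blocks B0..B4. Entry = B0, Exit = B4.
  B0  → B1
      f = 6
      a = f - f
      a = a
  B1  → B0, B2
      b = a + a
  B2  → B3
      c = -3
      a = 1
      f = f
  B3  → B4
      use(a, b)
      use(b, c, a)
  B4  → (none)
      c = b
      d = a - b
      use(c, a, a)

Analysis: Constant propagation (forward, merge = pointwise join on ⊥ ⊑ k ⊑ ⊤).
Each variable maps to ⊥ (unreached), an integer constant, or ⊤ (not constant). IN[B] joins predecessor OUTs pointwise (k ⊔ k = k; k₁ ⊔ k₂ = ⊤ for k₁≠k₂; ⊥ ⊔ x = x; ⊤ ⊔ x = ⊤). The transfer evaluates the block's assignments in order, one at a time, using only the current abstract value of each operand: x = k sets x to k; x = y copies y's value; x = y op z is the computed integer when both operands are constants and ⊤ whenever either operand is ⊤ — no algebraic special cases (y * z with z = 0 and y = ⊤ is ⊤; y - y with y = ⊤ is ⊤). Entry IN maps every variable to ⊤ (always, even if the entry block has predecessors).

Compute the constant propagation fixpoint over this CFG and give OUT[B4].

Fixpoint table:
  B0:  IN=(all ⊤)  OUT={a:0, f:6; rest ⊤}
  B1:  IN={a:0, f:6; rest ⊤}  OUT={a:0, b:0, f:6; rest ⊤}
  B2:  IN={a:0, b:0, f:6; rest ⊤}  OUT={a:1, b:0, c:-3, f:6; rest ⊤}
  B3:  IN={a:1, b:0, c:-3, f:6; rest ⊤}  OUT={a:1, b:0, c:-3, f:6; rest ⊤}
  B4:  IN={a:1, b:0, c:-3, f:6; rest ⊤}  OUT={a:1, b:0, c:0, d:1, f:6; rest ⊤}

Merge at B4: IN[B4] = OUT[B3] = {a: 1, b: 0, c: -3, d: ⊤, e: ⊤, f: 6}
Applying B4's transfer function to that IN value gives OUT[B4] (row B4 above).

Answer: {a: 1, b: 0, c: 0, d: 1, e: ⊤, f: 6}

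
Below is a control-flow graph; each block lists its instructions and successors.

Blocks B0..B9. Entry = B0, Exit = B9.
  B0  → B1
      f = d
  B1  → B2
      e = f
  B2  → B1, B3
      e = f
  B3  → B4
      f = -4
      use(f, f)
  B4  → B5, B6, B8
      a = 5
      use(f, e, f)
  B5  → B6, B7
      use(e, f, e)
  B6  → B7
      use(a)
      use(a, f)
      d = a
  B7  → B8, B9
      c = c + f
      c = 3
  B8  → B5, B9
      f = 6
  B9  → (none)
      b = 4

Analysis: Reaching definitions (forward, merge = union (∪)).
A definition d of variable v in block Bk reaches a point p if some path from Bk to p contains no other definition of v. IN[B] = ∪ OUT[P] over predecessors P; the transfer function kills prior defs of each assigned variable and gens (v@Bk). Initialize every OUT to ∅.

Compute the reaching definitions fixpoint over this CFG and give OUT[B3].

Per-block solution:
  B0: | IN={} | OUT={f@B0}
  B1: | IN={e@B2, f@B0} | OUT={e@B1, f@B0}
  B2: | IN={e@B1, f@B0} | OUT={e@B2, f@B0}
  B3: | IN={e@B2, f@B0} | OUT={e@B2, f@B3}
  B4: | IN={e@B2, f@B3} | OUT={a@B4, e@B2, f@B3}
  B5: | IN={a@B4, c@B7, d@B6, e@B2, f@B3, f@B8} | OUT={a@B4, c@B7, d@B6, e@B2, f@B3, f@B8}
  B6: | IN={a@B4, c@B7, d@B6, e@B2, f@B3, f@B8} | OUT={a@B4, c@B7, d@B6, e@B2, f@B3, f@B8}
  B7: | IN={a@B4, c@B7, d@B6, e@B2, f@B3, f@B8} | OUT={a@B4, c@B7, d@B6, e@B2, f@B3, f@B8}
  B8: | IN={a@B4, c@B7, d@B6, e@B2, f@B3, f@B8} | OUT={a@B4, c@B7, d@B6, e@B2, f@B8}
  B9: | IN={a@B4, c@B7, d@B6, e@B2, f@B3, f@B8} | OUT={a@B4, b@B9, c@B7, d@B6, e@B2, f@B3, f@B8}

Merge at B3: IN[B3] = OUT[B2] = {e@B2, f@B0}
Applying B3's transfer function to that IN value gives OUT[B3] (row B3 above).

Answer: {e@B2, f@B3}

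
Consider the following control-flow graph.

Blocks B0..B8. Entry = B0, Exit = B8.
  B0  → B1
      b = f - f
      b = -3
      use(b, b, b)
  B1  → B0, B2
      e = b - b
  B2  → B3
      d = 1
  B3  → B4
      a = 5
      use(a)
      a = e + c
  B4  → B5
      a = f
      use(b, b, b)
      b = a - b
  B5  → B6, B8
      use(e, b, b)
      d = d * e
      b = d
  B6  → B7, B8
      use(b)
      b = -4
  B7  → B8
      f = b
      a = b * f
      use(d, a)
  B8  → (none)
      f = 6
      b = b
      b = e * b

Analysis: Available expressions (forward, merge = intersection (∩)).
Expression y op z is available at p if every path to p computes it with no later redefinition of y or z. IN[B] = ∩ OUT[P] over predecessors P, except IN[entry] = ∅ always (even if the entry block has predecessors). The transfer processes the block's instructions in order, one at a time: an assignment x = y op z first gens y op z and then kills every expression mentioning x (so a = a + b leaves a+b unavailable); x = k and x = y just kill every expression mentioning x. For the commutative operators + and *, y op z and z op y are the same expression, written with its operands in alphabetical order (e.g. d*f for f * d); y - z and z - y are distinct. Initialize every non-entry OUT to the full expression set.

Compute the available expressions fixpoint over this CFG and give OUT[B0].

Per-block solution:
  B0:   IN={}   OUT={f-f}
  B1:   IN={f-f}   OUT={b-b, f-f}
  B2:   IN={b-b, f-f}   OUT={b-b, f-f}
  B3:   IN={b-b, f-f}   OUT={b-b, c+e, f-f}
  B4:   IN={b-b, c+e, f-f}   OUT={c+e, f-f}
  B5:   IN={c+e, f-f}   OUT={c+e, f-f}
  B6:   IN={c+e, f-f}   OUT={c+e, f-f}
  B7:   IN={c+e, f-f}   OUT={b*f, c+e}
  B8:   IN={c+e}   OUT={c+e}

Merge at B0 (entry node, so the boundary value {} is joined with the incoming edge(s)): IN[B0] = {} ∩ OUT[B1] = {}
Applying B0's transfer function to that IN value gives OUT[B0] (row B0 above).

Answer: {f-f}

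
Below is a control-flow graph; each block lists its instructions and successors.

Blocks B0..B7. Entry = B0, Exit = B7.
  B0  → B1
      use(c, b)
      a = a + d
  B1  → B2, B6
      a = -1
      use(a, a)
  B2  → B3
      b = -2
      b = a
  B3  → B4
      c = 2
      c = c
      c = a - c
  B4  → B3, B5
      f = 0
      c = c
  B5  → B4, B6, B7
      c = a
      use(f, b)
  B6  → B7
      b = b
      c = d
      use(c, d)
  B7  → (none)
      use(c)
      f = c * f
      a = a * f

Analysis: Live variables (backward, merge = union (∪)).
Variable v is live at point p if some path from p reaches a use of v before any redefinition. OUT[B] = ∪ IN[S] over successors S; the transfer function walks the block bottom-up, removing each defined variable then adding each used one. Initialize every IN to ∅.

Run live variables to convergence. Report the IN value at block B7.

Converged values:
  B0: | IN={a, b, c, d, f} | OUT={b, d, f}
  B1: | IN={b, d, f} | OUT={a, b, d, f}
  B2: | IN={a, d} | OUT={a, b, d}
  B3: | IN={a, b, d} | OUT={a, b, c, d}
  B4: | IN={a, b, c, d} | OUT={a, b, d, f}
  B5: | IN={a, b, d, f} | OUT={a, b, c, d, f}
  B6: | IN={a, b, d, f} | OUT={a, c, f}
  B7: | IN={a, c, f} | OUT={}

B7 is the boundary node: OUT[B7] = {}
Applying B7's transfer function to that OUT value gives IN[B7] (row B7 above).

Answer: {a, c, f}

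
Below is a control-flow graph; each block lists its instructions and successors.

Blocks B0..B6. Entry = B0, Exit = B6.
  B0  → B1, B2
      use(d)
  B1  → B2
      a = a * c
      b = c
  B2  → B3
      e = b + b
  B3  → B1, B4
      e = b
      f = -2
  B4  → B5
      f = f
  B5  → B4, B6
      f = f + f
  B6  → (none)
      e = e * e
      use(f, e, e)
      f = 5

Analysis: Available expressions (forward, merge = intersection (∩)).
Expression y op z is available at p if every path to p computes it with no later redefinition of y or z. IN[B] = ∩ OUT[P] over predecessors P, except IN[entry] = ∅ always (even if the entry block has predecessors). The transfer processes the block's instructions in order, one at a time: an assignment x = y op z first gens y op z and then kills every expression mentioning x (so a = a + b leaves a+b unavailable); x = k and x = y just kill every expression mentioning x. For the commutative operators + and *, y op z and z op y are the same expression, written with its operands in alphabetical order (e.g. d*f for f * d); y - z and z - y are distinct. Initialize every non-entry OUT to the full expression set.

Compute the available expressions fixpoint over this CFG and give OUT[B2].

Answer: {b+b}

Derivation:
Fixpoint table:
  B0: | IN={} | OUT={}
  B1: | IN={} | OUT={}
  B2: | IN={} | OUT={b+b}
  B3: | IN={b+b} | OUT={b+b}
  B4: | IN={b+b} | OUT={b+b}
  B5: | IN={b+b} | OUT={b+b}
  B6: | IN={b+b} | OUT={b+b}

Merge at B2: IN[B2] = OUT[B0] ∩ OUT[B1] = {}
Applying B2's transfer function to that IN value gives OUT[B2] (row B2 above).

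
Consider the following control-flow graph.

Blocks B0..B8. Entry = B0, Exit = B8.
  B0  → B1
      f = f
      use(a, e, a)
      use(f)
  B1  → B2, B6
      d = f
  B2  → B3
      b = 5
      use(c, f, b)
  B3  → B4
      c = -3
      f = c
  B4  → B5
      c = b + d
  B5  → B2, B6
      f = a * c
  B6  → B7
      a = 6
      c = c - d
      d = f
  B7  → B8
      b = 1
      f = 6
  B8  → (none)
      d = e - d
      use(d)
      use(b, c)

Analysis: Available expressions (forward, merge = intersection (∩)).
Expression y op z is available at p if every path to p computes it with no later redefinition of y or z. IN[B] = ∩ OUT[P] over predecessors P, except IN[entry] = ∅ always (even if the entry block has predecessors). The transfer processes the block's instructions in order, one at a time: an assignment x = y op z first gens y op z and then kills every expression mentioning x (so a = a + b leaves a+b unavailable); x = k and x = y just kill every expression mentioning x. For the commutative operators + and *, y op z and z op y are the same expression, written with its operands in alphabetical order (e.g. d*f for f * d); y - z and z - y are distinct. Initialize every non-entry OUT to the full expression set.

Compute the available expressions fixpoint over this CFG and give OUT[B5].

Per-block solution:
  B0:   IN={}   OUT={}
  B1:   IN={}   OUT={}
  B2:   IN={}   OUT={}
  B3:   IN={}   OUT={}
  B4:   IN={}   OUT={b+d}
  B5:   IN={b+d}   OUT={a*c, b+d}
  B6:   IN={}   OUT={}
  B7:   IN={}   OUT={}
  B8:   IN={}   OUT={}

Merge at B5: IN[B5] = OUT[B4] = {b+d}
Applying B5's transfer function to that IN value gives OUT[B5] (row B5 above).

Answer: {a*c, b+d}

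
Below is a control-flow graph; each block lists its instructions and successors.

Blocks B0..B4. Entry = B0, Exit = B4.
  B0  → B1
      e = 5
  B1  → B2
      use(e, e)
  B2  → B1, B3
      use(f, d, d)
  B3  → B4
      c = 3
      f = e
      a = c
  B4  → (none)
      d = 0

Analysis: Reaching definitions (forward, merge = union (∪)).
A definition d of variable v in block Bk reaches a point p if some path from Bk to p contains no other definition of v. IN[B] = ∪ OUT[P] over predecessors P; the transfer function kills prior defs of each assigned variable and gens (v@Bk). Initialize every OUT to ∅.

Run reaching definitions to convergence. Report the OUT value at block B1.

Answer: {e@B0}

Working:
Fixpoint table:
  B0:  IN={}  OUT={e@B0}
  B1:  IN={e@B0}  OUT={e@B0}
  B2:  IN={e@B0}  OUT={e@B0}
  B3:  IN={e@B0}  OUT={a@B3, c@B3, e@B0, f@B3}
  B4:  IN={a@B3, c@B3, e@B0, f@B3}  OUT={a@B3, c@B3, d@B4, e@B0, f@B3}

Merge at B1: IN[B1] = OUT[B0] ⊔ OUT[B2] = {e@B0}
Applying B1's transfer function to that IN value gives OUT[B1] (row B1 above).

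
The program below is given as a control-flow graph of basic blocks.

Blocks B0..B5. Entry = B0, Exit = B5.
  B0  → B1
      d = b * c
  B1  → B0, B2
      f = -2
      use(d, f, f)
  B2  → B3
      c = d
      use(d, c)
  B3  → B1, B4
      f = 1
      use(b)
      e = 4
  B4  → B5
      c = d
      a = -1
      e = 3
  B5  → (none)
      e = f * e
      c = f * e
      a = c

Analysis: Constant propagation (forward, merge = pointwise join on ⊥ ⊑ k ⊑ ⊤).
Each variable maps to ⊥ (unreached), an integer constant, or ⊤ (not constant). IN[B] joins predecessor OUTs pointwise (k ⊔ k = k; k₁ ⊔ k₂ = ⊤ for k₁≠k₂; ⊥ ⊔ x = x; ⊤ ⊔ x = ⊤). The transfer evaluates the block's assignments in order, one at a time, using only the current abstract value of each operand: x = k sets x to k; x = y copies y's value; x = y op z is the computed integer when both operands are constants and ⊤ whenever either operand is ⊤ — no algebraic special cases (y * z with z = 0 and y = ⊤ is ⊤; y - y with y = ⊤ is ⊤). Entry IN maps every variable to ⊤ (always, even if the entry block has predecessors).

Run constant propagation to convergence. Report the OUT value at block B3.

Converged values:
  B0: | IN=(all ⊤) | OUT=(all ⊤)
  B1: | IN=(all ⊤) | OUT={f:-2; rest ⊤}
  B2: | IN={f:-2; rest ⊤} | OUT={f:-2; rest ⊤}
  B3: | IN={f:-2; rest ⊤} | OUT={e:4, f:1; rest ⊤}
  B4: | IN={e:4, f:1; rest ⊤} | OUT={a:-1, e:3, f:1; rest ⊤}
  B5: | IN={a:-1, e:3, f:1; rest ⊤} | OUT={a:3, c:3, e:3, f:1; rest ⊤}

Merge at B3: IN[B3] = OUT[B2] = {a: ⊤, b: ⊤, c: ⊤, d: ⊤, e: ⊤, f: -2}
Applying B3's transfer function to that IN value gives OUT[B3] (row B3 above).

Answer: {a: ⊤, b: ⊤, c: ⊤, d: ⊤, e: 4, f: 1}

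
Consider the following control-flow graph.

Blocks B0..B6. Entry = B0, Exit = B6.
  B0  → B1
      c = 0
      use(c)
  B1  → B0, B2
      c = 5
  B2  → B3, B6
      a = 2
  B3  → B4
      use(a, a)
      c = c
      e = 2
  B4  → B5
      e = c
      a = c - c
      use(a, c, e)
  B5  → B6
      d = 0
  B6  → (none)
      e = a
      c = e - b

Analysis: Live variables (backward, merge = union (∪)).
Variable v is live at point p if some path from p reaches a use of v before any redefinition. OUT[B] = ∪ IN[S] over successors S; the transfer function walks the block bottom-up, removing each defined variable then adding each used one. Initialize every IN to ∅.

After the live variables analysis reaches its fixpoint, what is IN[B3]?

Converged values:
  B0:  IN={b}  OUT={b}
  B1:  IN={b}  OUT={b, c}
  B2:  IN={b, c}  OUT={a, b, c}
  B3:  IN={a, b, c}  OUT={b, c}
  B4:  IN={b, c}  OUT={a, b}
  B5:  IN={a, b}  OUT={a, b}
  B6:  IN={a, b}  OUT={}

Merge at B3: OUT[B3] = IN[B4] = {b, c}
Applying B3's transfer function to that OUT value gives IN[B3] (row B3 above).

Answer: {a, b, c}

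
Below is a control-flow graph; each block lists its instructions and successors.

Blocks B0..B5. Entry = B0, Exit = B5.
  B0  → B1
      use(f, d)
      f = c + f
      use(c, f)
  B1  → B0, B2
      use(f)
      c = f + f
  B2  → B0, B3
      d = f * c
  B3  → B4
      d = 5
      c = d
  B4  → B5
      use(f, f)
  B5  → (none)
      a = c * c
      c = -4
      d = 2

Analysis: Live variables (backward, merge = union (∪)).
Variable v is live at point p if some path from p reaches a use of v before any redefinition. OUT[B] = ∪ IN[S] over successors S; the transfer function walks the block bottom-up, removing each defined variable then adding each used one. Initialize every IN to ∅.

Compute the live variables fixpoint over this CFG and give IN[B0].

Answer: {c, d, f}

Working:
Converged values:
  B0:   IN={c, d, f}   OUT={d, f}
  B1:   IN={d, f}   OUT={c, d, f}
  B2:   IN={c, f}   OUT={c, d, f}
  B3:   IN={f}   OUT={c, f}
  B4:   IN={c, f}   OUT={c}
  B5:   IN={c}   OUT={}

Merge at B0: OUT[B0] = IN[B1] = {d, f}
Applying B0's transfer function to that OUT value gives IN[B0] (row B0 above).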